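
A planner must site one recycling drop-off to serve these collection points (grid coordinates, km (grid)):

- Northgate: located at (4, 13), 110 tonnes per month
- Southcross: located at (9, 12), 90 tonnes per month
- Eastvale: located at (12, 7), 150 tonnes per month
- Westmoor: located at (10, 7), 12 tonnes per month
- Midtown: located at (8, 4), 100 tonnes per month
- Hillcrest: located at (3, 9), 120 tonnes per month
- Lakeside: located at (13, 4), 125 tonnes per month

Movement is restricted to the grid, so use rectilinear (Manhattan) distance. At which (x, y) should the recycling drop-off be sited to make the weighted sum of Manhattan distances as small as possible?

(9, 7)

Manhattan distance separates: Σwᵢ(|x−xᵢ|+|y−yᵢ|) = Σwᵢ|x−xᵢ| + Σwᵢ|y−yᵢ|, so x and y are optimised independently as 1-D weighted medians.
Total weight W = 707; half = 353.5.
x-coordinate, sorted with cumulative weight:
  x=3 (Hillcrest, w=120) cum 120
  x=4 (Northgate, w=110) cum 230
  x=8 (Midtown, w=100) cum 330
  x=9 (Southcross, w=90) cum 420  ← median
  x=10 (Westmoor, w=12) cum 432
  x=12 (Eastvale, w=150) cum 582
  x=13 (Lakeside, w=125) cum 707
⇒ x* = 9
y-coordinate, sorted with cumulative weight:
  y=4 (Midtown, w=100) cum 100
  y=4 (Lakeside, w=125) cum 225
  y=7 (Eastvale, w=150) cum 375  ← median
  y=7 (Westmoor, w=12) cum 387
  y=9 (Hillcrest, w=120) cum 507
  y=12 (Southcross, w=90) cum 597
  y=13 (Northgate, w=110) cum 707
⇒ y* = 7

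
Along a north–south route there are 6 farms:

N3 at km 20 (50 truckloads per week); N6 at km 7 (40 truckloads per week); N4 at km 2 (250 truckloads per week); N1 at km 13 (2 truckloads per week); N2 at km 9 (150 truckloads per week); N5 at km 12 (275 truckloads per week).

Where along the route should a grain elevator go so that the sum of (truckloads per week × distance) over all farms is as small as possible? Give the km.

For a sum of weighted absolute distances on a line, the optimum is the weighted median (not the mean). Total weight W = 767; half-weight = 383.5.
Sort by position and accumulate weight:
  km 2 (N4, w=250) → cum 250
  km 7 (N6, w=40) → cum 290
  km 9 (N2, w=150) → cum 440  ≥ 383.5 → median here
  km 12 (N5, w=275) → cum 715
  km 13 (N1, w=2) → cum 717
  km 20 (N3, w=50) → cum 767
Optimal location: km 9.

x = 9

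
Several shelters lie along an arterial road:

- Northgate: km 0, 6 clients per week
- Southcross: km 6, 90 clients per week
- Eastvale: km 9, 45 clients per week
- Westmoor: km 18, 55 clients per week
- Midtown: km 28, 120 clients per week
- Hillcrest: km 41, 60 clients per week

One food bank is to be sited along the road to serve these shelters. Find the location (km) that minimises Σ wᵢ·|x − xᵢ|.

x = 18

For a sum of weighted absolute distances on a line, the optimum is the weighted median (not the mean). Total weight W = 376; half-weight = 188.
Sort by position and accumulate weight:
  km 0 (Northgate, w=6) → cum 6
  km 6 (Southcross, w=90) → cum 96
  km 9 (Eastvale, w=45) → cum 141
  km 18 (Westmoor, w=55) → cum 196  ≥ 188 → median here
  km 28 (Midtown, w=120) → cum 316
  km 41 (Hillcrest, w=60) → cum 376
Optimal location: km 18.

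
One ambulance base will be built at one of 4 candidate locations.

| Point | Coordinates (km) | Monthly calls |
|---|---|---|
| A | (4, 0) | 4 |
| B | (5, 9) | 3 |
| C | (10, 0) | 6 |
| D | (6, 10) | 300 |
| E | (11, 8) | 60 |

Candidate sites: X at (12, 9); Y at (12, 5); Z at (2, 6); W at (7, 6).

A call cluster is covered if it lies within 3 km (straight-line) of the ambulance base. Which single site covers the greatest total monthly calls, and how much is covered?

Coverage radius r = 3 km; a point is covered iff (Δx)²+(Δy)² ≤ 3² = 9.
  X (12, 9): covers {E} → 60
  Y (12, 5): covers {none} → 0
  Z (2, 6): covers {none} → 0
  W (7, 6): covers {none} → 0
Maximum coverage at X: 60 monthly calls.

X, covering 60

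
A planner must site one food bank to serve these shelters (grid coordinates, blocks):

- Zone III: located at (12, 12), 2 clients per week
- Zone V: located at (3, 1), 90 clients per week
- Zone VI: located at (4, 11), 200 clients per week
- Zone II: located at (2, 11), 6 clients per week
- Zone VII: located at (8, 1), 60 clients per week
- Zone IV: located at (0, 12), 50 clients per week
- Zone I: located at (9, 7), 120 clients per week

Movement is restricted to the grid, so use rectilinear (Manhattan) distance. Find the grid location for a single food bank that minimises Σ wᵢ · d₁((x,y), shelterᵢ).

Manhattan distance separates: Σwᵢ(|x−xᵢ|+|y−yᵢ|) = Σwᵢ|x−xᵢ| + Σwᵢ|y−yᵢ|, so x and y are optimised independently as 1-D weighted medians.
Total weight W = 528; half = 264.
x-coordinate, sorted with cumulative weight:
  x=0 (Zone IV, w=50) cum 50
  x=2 (Zone II, w=6) cum 56
  x=3 (Zone V, w=90) cum 146
  x=4 (Zone VI, w=200) cum 346  ← median
  x=8 (Zone VII, w=60) cum 406
  x=9 (Zone I, w=120) cum 526
  x=12 (Zone III, w=2) cum 528
⇒ x* = 4
y-coordinate, sorted with cumulative weight:
  y=1 (Zone V, w=90) cum 90
  y=1 (Zone VII, w=60) cum 150
  y=7 (Zone I, w=120) cum 270  ← median
  y=11 (Zone VI, w=200) cum 470
  y=11 (Zone II, w=6) cum 476
  y=12 (Zone III, w=2) cum 478
  y=12 (Zone IV, w=50) cum 528
⇒ y* = 7

(4, 7)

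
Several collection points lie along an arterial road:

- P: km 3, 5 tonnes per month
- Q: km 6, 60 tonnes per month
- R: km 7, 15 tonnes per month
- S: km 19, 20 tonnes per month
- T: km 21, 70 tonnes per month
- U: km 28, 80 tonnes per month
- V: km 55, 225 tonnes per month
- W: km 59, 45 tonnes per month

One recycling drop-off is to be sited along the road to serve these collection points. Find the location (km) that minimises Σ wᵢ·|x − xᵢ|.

x = 55

For a sum of weighted absolute distances on a line, the optimum is the weighted median (not the mean). Total weight W = 520; half-weight = 260.
Sort by position and accumulate weight:
  km 3 (P, w=5) → cum 5
  km 6 (Q, w=60) → cum 65
  km 7 (R, w=15) → cum 80
  km 19 (S, w=20) → cum 100
  km 21 (T, w=70) → cum 170
  km 28 (U, w=80) → cum 250
  km 55 (V, w=225) → cum 475  ≥ 260 → median here
  km 59 (W, w=45) → cum 520
Optimal location: km 55.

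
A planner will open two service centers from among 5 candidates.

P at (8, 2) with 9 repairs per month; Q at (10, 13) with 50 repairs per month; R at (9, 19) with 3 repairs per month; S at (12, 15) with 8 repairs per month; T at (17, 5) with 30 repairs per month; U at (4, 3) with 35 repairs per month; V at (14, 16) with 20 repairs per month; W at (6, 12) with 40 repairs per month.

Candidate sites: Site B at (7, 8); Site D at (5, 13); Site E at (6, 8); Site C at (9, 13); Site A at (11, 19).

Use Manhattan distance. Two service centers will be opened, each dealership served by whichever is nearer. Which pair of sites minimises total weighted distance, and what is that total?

{Site B, Site C}, total 1161

Evaluate every pair (each demand assigned to the nearer of the two):
  {Site B, Site C}: total = 1161
  {Site E, Site C}: total = 1165
  {Site D, Site C}: total = 1321
  {Site B, Site D}: total = 1405
  {Site D, Site E}: total = 1409
  {Site E, Site A}: total = 1413
  {Site B, Site A}: total = 1449
  {Site C, Site A}: total = 1489
  {Site D, Site A}: total = 1607
  {Site B, Site E}: total = 1693
Best pair: {Site B, Site C} with total 1161.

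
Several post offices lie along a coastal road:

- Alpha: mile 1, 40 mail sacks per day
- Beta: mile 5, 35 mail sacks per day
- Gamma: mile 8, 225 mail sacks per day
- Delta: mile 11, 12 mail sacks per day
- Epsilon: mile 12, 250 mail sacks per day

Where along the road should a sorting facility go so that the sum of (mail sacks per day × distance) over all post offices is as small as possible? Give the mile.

For a sum of weighted absolute distances on a line, the optimum is the weighted median (not the mean). Total weight W = 562; half-weight = 281.
Sort by position and accumulate weight:
  mile 1 (Alpha, w=40) → cum 40
  mile 5 (Beta, w=35) → cum 75
  mile 8 (Gamma, w=225) → cum 300  ≥ 281 → median here
  mile 11 (Delta, w=12) → cum 312
  mile 12 (Epsilon, w=250) → cum 562
Optimal location: mile 8.

x = 8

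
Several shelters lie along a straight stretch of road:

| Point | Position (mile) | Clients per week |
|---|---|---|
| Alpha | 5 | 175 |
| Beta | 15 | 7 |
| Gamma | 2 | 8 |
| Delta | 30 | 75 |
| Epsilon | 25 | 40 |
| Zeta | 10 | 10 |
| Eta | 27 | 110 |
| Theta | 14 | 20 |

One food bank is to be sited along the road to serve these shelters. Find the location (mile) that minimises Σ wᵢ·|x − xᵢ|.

For a sum of weighted absolute distances on a line, the optimum is the weighted median (not the mean). Total weight W = 445; half-weight = 222.5.
Sort by position and accumulate weight:
  mile 2 (Gamma, w=8) → cum 8
  mile 5 (Alpha, w=175) → cum 183
  mile 10 (Zeta, w=10) → cum 193
  mile 14 (Theta, w=20) → cum 213
  mile 15 (Beta, w=7) → cum 220
  mile 25 (Epsilon, w=40) → cum 260  ≥ 222.5 → median here
  mile 27 (Eta, w=110) → cum 370
  mile 30 (Delta, w=75) → cum 445
Optimal location: mile 25.

x = 25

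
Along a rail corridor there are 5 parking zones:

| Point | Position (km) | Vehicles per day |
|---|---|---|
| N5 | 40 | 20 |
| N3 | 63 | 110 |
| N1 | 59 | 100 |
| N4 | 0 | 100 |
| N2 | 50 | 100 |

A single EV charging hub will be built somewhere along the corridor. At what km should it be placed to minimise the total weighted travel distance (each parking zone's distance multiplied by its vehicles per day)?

x = 50

For a sum of weighted absolute distances on a line, the optimum is the weighted median (not the mean). Total weight W = 430; half-weight = 215.
Sort by position and accumulate weight:
  km 0 (N4, w=100) → cum 100
  km 40 (N5, w=20) → cum 120
  km 50 (N2, w=100) → cum 220  ≥ 215 → median here
  km 59 (N1, w=100) → cum 320
  km 63 (N3, w=110) → cum 430
Optimal location: km 50.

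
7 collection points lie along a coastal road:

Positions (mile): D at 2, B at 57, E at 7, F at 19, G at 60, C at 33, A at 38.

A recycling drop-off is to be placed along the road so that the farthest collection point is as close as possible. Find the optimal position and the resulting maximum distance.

location 31, max distance 29

The 1-center on a line is the midpoint of the two extreme points: leftmost at 2, rightmost at 60.
Optimal location = (2 + 60)/2 = 31; maximum distance = (60 − 2)/2 = 29.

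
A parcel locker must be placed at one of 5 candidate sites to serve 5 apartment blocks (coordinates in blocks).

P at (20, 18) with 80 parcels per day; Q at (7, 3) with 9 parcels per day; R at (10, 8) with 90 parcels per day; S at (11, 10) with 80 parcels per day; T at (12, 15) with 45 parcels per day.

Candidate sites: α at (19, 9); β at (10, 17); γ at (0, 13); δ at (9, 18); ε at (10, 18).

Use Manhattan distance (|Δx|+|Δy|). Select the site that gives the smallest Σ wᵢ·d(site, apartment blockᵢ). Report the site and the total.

β, total 2663 blocks

Total weighted distance at each candidate:
  α (19, 9): total = 3167
  β (10, 17): total = 2663
  γ (0, 13): total = 5253
  δ (9, 18): total = 3093
  ε (10, 18): total = 2807
Minimum is at β with total 2663 blocks.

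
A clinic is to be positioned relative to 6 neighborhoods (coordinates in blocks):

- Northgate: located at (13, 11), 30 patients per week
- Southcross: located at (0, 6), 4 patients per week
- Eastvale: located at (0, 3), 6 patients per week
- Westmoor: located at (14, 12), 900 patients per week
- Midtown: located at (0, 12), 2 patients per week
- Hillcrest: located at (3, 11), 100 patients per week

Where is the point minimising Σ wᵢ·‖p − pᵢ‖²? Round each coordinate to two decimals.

(12.75, 11.80)

The minimiser of Σwᵢ‖p−pᵢ‖² is the weighted centroid p* = (Σwᵢpᵢ)/(Σwᵢ).
Σwᵢ = 1042.
Σwᵢxᵢ = 30·13 + 4·0 + 6·0 + 900·14 + 2·0 + 100·3 = 13290.
Σwᵢyᵢ = 30·11 + 4·6 + 6·3 + 900·12 + 2·12 + 100·11 = 12296.
x* = 13290/1042 = 12.75, y* = 12296/1042 = 11.80.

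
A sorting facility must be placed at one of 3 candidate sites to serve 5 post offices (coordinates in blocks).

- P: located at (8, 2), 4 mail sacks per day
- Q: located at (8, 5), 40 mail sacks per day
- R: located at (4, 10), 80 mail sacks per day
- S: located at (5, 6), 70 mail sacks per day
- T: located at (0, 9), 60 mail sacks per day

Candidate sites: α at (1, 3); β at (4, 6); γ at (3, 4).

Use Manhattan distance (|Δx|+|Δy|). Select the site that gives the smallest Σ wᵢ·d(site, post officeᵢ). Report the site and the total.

Total weighted distance at each candidate:
  α (1, 3): total = 2102
  β (4, 6): total = 1042
  γ (3, 4): total = 1588
Minimum is at β with total 1042 blocks.

β, total 1042 blocks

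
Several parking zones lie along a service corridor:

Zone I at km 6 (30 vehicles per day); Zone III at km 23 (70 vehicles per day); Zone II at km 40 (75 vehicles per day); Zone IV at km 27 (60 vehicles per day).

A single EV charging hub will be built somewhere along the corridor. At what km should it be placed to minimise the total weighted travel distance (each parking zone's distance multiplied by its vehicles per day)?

x = 27

For a sum of weighted absolute distances on a line, the optimum is the weighted median (not the mean). Total weight W = 235; half-weight = 117.5.
Sort by position and accumulate weight:
  km 6 (Zone I, w=30) → cum 30
  km 23 (Zone III, w=70) → cum 100
  km 27 (Zone IV, w=60) → cum 160  ≥ 117.5 → median here
  km 40 (Zone II, w=75) → cum 235
Optimal location: km 27.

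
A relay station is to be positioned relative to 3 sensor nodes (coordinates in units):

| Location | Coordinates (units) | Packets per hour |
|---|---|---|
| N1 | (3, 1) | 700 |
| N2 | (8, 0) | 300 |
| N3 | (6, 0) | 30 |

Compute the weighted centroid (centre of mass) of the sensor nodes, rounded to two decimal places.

(4.54, 0.68)

The minimiser of Σwᵢ‖p−pᵢ‖² is the weighted centroid p* = (Σwᵢpᵢ)/(Σwᵢ).
Σwᵢ = 1030.
Σwᵢxᵢ = 700·3 + 300·8 + 30·6 = 4680.
Σwᵢyᵢ = 700·1 + 300·0 + 30·0 = 700.
x* = 4680/1030 = 4.54, y* = 700/1030 = 0.68.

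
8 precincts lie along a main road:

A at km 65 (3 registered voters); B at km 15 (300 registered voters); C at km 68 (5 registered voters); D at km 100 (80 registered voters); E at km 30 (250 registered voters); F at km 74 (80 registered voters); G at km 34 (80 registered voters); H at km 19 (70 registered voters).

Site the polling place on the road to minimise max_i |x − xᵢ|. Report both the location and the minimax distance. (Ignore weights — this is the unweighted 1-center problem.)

The 1-center on a line is the midpoint of the two extreme points: leftmost at 15, rightmost at 100.
Optimal location = (15 + 100)/2 = 57.5; maximum distance = (100 − 15)/2 = 42.5.

location 57.5, max distance 42.5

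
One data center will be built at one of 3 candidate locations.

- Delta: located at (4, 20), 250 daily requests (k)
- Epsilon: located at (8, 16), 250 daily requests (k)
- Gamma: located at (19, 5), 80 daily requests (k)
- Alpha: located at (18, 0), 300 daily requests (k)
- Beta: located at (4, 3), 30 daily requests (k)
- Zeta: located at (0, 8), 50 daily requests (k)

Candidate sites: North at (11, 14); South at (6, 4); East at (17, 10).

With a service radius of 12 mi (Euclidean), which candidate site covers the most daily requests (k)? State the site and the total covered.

East, covering 630

Coverage radius r = 12 mi; a point is covered iff (Δx)²+(Δy)² ≤ 12² = 144.
  North (11, 14): covers {Delta, Epsilon} → 500
  South (6, 4): covers {Beta, Zeta} → 80
  East (17, 10): covers {Epsilon, Gamma, Alpha} → 630
Maximum coverage at East: 630 daily requests (k).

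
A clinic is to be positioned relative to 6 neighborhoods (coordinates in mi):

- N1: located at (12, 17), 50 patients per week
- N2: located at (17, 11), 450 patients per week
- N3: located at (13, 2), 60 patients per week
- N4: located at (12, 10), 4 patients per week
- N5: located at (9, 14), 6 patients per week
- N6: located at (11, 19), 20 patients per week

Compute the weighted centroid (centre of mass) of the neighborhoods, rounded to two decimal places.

(15.85, 10.89)

The minimiser of Σwᵢ‖p−pᵢ‖² is the weighted centroid p* = (Σwᵢpᵢ)/(Σwᵢ).
Σwᵢ = 590.
Σwᵢxᵢ = 50·12 + 450·17 + 60·13 + 4·12 + 6·9 + 20·11 = 9352.
Σwᵢyᵢ = 50·17 + 450·11 + 60·2 + 4·10 + 6·14 + 20·19 = 6424.
x* = 9352/590 = 15.85, y* = 6424/590 = 10.89.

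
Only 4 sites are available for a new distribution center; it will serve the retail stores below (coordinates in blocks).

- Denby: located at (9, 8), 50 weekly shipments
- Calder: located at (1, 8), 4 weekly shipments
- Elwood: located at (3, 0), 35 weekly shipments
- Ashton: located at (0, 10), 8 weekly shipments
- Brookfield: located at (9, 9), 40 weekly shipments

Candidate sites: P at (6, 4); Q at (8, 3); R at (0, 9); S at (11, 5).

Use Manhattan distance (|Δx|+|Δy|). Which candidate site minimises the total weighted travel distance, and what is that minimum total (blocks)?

Q, total 1028 blocks

Total weighted distance at each candidate:
  P (6, 4): total = 1047
  Q (8, 3): total = 1028
  R (0, 9): total = 1296
  S (11, 5): total = 1125
Minimum is at Q with total 1028 blocks.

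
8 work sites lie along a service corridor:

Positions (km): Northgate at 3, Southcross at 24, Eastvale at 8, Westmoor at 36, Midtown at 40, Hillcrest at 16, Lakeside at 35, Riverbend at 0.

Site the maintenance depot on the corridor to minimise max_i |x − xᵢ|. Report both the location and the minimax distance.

location 20, max distance 20

The 1-center on a line is the midpoint of the two extreme points: leftmost at 0, rightmost at 40.
Optimal location = (0 + 40)/2 = 20; maximum distance = (40 − 0)/2 = 20.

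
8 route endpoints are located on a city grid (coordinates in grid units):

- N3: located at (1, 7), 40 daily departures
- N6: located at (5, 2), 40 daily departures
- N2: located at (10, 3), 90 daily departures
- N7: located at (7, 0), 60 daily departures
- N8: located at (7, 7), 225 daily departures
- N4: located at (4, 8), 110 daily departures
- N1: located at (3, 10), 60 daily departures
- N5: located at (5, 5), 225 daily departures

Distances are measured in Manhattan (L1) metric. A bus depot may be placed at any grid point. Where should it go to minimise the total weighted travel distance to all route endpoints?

(5, 7)

Manhattan distance separates: Σwᵢ(|x−xᵢ|+|y−yᵢ|) = Σwᵢ|x−xᵢ| + Σwᵢ|y−yᵢ|, so x and y are optimised independently as 1-D weighted medians.
Total weight W = 850; half = 425.
x-coordinate, sorted with cumulative weight:
  x=1 (N3, w=40) cum 40
  x=3 (N1, w=60) cum 100
  x=4 (N4, w=110) cum 210
  x=5 (N6, w=40) cum 250
  x=5 (N5, w=225) cum 475  ← median
  x=7 (N7, w=60) cum 535
  x=7 (N8, w=225) cum 760
  x=10 (N2, w=90) cum 850
⇒ x* = 5
y-coordinate, sorted with cumulative weight:
  y=0 (N7, w=60) cum 60
  y=2 (N6, w=40) cum 100
  y=3 (N2, w=90) cum 190
  y=5 (N5, w=225) cum 415
  y=7 (N3, w=40) cum 455  ← median
  y=7 (N8, w=225) cum 680
  y=8 (N4, w=110) cum 790
  y=10 (N1, w=60) cum 850
⇒ y* = 7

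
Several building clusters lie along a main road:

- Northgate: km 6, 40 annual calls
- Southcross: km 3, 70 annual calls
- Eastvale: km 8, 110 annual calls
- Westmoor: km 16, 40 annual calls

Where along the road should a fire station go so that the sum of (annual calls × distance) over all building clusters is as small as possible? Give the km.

x = 8

For a sum of weighted absolute distances on a line, the optimum is the weighted median (not the mean). Total weight W = 260; half-weight = 130.
Sort by position and accumulate weight:
  km 3 (Southcross, w=70) → cum 70
  km 6 (Northgate, w=40) → cum 110
  km 8 (Eastvale, w=110) → cum 220  ≥ 130 → median here
  km 16 (Westmoor, w=40) → cum 260
Optimal location: km 8.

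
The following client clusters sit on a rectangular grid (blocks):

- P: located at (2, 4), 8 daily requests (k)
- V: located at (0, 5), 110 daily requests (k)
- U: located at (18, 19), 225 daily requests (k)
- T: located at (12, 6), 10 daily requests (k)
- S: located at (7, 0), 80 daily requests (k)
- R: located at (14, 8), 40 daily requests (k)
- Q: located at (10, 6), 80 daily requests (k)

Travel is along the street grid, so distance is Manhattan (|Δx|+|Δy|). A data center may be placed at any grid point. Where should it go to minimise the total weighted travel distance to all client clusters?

Manhattan distance separates: Σwᵢ(|x−xᵢ|+|y−yᵢ|) = Σwᵢ|x−xᵢ| + Σwᵢ|y−yᵢ|, so x and y are optimised independently as 1-D weighted medians.
Total weight W = 553; half = 276.5.
x-coordinate, sorted with cumulative weight:
  x=0 (V, w=110) cum 110
  x=2 (P, w=8) cum 118
  x=7 (S, w=80) cum 198
  x=10 (Q, w=80) cum 278  ← median
  x=12 (T, w=10) cum 288
  x=14 (R, w=40) cum 328
  x=18 (U, w=225) cum 553
⇒ x* = 10
y-coordinate, sorted with cumulative weight:
  y=0 (S, w=80) cum 80
  y=4 (P, w=8) cum 88
  y=5 (V, w=110) cum 198
  y=6 (T, w=10) cum 208
  y=6 (Q, w=80) cum 288  ← median
  y=8 (R, w=40) cum 328
  y=19 (U, w=225) cum 553
⇒ y* = 6

(10, 6)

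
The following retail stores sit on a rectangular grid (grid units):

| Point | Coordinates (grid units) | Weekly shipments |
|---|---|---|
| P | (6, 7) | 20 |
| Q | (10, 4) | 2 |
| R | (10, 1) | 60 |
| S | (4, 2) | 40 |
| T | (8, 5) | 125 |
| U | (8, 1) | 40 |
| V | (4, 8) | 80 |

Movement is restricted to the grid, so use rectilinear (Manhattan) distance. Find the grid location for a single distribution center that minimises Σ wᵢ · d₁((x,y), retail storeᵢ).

(8, 5)

Manhattan distance separates: Σwᵢ(|x−xᵢ|+|y−yᵢ|) = Σwᵢ|x−xᵢ| + Σwᵢ|y−yᵢ|, so x and y are optimised independently as 1-D weighted medians.
Total weight W = 367; half = 183.5.
x-coordinate, sorted with cumulative weight:
  x=4 (S, w=40) cum 40
  x=4 (V, w=80) cum 120
  x=6 (P, w=20) cum 140
  x=8 (T, w=125) cum 265  ← median
  x=8 (U, w=40) cum 305
  x=10 (Q, w=2) cum 307
  x=10 (R, w=60) cum 367
⇒ x* = 8
y-coordinate, sorted with cumulative weight:
  y=1 (R, w=60) cum 60
  y=1 (U, w=40) cum 100
  y=2 (S, w=40) cum 140
  y=4 (Q, w=2) cum 142
  y=5 (T, w=125) cum 267  ← median
  y=7 (P, w=20) cum 287
  y=8 (V, w=80) cum 367
⇒ y* = 5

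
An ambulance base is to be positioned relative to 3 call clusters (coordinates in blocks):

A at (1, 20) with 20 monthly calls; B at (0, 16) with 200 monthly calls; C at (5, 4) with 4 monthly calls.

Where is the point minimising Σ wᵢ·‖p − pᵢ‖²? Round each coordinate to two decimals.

(0.18, 16.14)

The minimiser of Σwᵢ‖p−pᵢ‖² is the weighted centroid p* = (Σwᵢpᵢ)/(Σwᵢ).
Σwᵢ = 224.
Σwᵢxᵢ = 20·1 + 200·0 + 4·5 = 40.
Σwᵢyᵢ = 20·20 + 200·16 + 4·4 = 3616.
x* = 40/224 = 0.18, y* = 3616/224 = 16.14.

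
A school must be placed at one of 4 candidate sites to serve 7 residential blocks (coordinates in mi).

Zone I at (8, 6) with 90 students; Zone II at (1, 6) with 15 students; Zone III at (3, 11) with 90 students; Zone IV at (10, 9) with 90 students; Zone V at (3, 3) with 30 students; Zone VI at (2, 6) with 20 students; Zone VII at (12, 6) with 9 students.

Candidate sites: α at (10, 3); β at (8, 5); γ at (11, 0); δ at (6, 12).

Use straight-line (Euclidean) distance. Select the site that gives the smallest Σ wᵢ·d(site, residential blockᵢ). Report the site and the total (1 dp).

Total weighted distance at each candidate:
  α (10, 3): total = 2376.8
  β (8, 5): total = 1621.8
  γ (11, 0): total = 3345.2
  δ (6, 12): total = 1926.2
Minimum is at β with total 1621.8 mi.

β, total 1621.8 mi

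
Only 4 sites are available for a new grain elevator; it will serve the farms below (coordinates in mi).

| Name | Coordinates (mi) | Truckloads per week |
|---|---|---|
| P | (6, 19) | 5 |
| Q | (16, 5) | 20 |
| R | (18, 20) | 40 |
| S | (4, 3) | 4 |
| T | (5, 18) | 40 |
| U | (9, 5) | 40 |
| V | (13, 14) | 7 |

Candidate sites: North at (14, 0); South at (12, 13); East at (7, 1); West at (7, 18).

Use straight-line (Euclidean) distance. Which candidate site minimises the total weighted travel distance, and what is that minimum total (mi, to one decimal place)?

South, total 1337.1 mi

Total weighted distance at each candidate:
  North (14, 0): total = 2254.5
  South (12, 13): total = 1337.1
  East (7, 1): total = 2143.5
  West (7, 18): total = 1488.3
Minimum is at South with total 1337.1 mi.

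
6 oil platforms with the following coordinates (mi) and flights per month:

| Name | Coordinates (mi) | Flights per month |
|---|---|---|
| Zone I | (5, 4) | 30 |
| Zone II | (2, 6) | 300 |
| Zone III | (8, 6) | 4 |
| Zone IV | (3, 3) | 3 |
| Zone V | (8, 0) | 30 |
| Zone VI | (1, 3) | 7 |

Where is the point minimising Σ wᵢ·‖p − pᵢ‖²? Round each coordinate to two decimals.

The minimiser of Σwᵢ‖p−pᵢ‖² is the weighted centroid p* = (Σwᵢpᵢ)/(Σwᵢ).
Σwᵢ = 374.
Σwᵢxᵢ = 30·5 + 300·2 + 4·8 + 3·3 + 30·8 + 7·1 = 1038.
Σwᵢyᵢ = 30·4 + 300·6 + 4·6 + 3·3 + 30·0 + 7·3 = 1974.
x* = 1038/374 = 2.78, y* = 1974/374 = 5.28.

(2.78, 5.28)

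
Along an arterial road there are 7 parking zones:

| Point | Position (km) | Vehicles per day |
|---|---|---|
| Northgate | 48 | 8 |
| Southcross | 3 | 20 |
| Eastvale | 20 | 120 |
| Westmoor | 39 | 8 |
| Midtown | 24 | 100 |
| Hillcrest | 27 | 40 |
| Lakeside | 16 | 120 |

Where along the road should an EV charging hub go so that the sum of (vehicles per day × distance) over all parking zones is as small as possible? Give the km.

For a sum of weighted absolute distances on a line, the optimum is the weighted median (not the mean). Total weight W = 416; half-weight = 208.
Sort by position and accumulate weight:
  km 3 (Southcross, w=20) → cum 20
  km 16 (Lakeside, w=120) → cum 140
  km 20 (Eastvale, w=120) → cum 260  ≥ 208 → median here
  km 24 (Midtown, w=100) → cum 360
  km 27 (Hillcrest, w=40) → cum 400
  km 39 (Westmoor, w=8) → cum 408
  km 48 (Northgate, w=8) → cum 416
Optimal location: km 20.

x = 20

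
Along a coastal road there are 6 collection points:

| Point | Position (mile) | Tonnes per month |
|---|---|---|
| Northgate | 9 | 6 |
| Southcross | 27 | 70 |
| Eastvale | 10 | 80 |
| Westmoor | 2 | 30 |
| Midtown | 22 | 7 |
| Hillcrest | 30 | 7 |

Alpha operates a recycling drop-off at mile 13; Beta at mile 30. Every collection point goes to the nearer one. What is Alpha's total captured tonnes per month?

116

The indifferent point is the midpoint (13+30)/2 = 21.5; collection points left of it (closer to Alpha at 13) go to Alpha, those right go to Beta.
  Westmoor at 2 (w=30) → Alpha
  Northgate at 9 (w=6) → Alpha
  Eastvale at 10 (w=80) → Alpha
  Midtown at 22 (w=7) → Beta
  Southcross at 27 (w=70) → Beta
  Hillcrest at 30 (w=7) → Beta
Alpha captures 116; Beta captures 84.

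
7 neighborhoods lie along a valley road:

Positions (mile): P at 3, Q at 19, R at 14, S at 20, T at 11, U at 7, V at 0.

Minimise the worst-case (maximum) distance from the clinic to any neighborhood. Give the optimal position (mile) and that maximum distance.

location 10, max distance 10

The 1-center on a line is the midpoint of the two extreme points: leftmost at 0, rightmost at 20.
Optimal location = (0 + 20)/2 = 10; maximum distance = (20 − 0)/2 = 10.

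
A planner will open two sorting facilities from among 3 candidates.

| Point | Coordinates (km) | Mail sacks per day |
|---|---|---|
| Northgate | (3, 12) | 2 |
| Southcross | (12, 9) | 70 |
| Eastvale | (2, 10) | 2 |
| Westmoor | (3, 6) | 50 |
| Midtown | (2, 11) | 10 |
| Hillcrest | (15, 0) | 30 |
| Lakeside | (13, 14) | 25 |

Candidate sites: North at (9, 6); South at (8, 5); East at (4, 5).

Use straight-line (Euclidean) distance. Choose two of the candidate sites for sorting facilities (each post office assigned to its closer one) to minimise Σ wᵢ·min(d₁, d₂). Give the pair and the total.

Evaluate every pair (each demand assigned to the nearer of the two):
  {North, East}: total = 934.0
  {South, East}: total = 1070.3
  {North, South}: total = 1147.5
Best pair: {North, East} with total 934.0.

{North, East}, total 934.0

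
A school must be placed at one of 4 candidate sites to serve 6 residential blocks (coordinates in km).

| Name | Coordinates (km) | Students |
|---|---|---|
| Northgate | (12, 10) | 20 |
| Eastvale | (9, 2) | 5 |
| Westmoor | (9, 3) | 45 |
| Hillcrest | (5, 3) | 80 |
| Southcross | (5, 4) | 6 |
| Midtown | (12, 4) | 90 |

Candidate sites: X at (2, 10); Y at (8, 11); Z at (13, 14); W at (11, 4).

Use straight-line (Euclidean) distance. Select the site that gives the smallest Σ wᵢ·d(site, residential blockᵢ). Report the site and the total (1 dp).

W, total 849.0 km

Total weighted distance at each candidate:
  X (2, 10): total = 2397.7
  Y (8, 11): total = 1945.4
  Z (13, 14): total = 2741.9
  W (11, 4): total = 849.0
Minimum is at W with total 849.0 km.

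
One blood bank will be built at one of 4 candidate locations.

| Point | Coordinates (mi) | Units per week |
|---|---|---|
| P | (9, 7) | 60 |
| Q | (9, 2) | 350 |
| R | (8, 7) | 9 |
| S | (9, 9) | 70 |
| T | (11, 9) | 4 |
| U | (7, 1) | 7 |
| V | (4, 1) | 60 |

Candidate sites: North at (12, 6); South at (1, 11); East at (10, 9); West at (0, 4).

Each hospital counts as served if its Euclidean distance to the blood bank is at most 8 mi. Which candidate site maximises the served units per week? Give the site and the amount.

North, covering 500

Coverage radius r = 8 mi; a point is covered iff (Δx)²+(Δy)² ≤ 8² = 64.
  North (12, 6): covers {P, Q, R, S, T, U} → 500
  South (1, 11): covers {none} → 0
  East (10, 9): covers {P, Q, R, S, T} → 493
  West (0, 4): covers {U, V} → 67
Maximum coverage at North: 500 units per week.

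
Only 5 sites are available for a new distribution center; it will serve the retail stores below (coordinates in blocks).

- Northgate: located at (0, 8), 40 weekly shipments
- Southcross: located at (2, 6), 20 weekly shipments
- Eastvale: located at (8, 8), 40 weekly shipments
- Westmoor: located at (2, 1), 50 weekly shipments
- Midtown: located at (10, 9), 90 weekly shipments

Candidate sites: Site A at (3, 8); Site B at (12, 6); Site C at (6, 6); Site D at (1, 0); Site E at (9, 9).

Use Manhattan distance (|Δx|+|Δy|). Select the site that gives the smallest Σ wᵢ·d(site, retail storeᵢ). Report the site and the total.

Total weighted distance at each candidate:
  Site A (3, 8): total = 1500
  Site B (12, 6): total = 2200
  Site C (6, 6): total = 1640
  Site D (1, 0): total = 2820
  Site E (9, 9): total = 1520
Minimum is at Site A with total 1500 blocks.

Site A, total 1500 blocks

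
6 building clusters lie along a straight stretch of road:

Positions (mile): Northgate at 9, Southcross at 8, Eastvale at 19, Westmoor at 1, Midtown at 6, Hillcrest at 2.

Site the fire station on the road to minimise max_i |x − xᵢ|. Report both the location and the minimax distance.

location 10, max distance 9

The 1-center on a line is the midpoint of the two extreme points: leftmost at 1, rightmost at 19.
Optimal location = (1 + 19)/2 = 10; maximum distance = (19 − 1)/2 = 9.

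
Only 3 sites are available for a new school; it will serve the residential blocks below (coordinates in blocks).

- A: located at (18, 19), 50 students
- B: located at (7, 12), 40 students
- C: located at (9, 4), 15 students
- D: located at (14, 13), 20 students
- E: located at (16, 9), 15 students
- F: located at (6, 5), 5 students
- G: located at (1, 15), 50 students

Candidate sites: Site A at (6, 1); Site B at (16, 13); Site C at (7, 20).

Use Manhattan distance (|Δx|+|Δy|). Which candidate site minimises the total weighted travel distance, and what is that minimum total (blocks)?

Site B, total 2080 blocks

Total weighted distance at each candidate:
  Site A (6, 1): total = 3710
  Site B (16, 13): total = 2080
  Site C (7, 20): total = 2400
Minimum is at Site B with total 2080 blocks.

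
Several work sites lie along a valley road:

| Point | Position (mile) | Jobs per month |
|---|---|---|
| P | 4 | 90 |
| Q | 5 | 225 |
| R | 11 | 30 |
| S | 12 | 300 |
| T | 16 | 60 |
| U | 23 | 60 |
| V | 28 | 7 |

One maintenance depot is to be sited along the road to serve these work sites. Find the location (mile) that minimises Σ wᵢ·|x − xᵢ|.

x = 12

For a sum of weighted absolute distances on a line, the optimum is the weighted median (not the mean). Total weight W = 772; half-weight = 386.
Sort by position and accumulate weight:
  mile 4 (P, w=90) → cum 90
  mile 5 (Q, w=225) → cum 315
  mile 11 (R, w=30) → cum 345
  mile 12 (S, w=300) → cum 645  ≥ 386 → median here
  mile 16 (T, w=60) → cum 705
  mile 23 (U, w=60) → cum 765
  mile 28 (V, w=7) → cum 772
Optimal location: mile 12.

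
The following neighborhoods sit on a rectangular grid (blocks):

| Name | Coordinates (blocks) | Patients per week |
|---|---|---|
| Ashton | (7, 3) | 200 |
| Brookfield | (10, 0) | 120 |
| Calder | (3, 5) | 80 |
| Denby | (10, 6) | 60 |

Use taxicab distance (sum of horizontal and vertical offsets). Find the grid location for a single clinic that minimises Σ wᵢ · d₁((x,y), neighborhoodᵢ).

Manhattan distance separates: Σwᵢ(|x−xᵢ|+|y−yᵢ|) = Σwᵢ|x−xᵢ| + Σwᵢ|y−yᵢ|, so x and y are optimised independently as 1-D weighted medians.
Total weight W = 460; half = 230.
x-coordinate, sorted with cumulative weight:
  x=3 (Calder, w=80) cum 80
  x=7 (Ashton, w=200) cum 280  ← median
  x=10 (Brookfield, w=120) cum 400
  x=10 (Denby, w=60) cum 460
⇒ x* = 7
y-coordinate, sorted with cumulative weight:
  y=0 (Brookfield, w=120) cum 120
  y=3 (Ashton, w=200) cum 320  ← median
  y=5 (Calder, w=80) cum 400
  y=6 (Denby, w=60) cum 460
⇒ y* = 3

(7, 3)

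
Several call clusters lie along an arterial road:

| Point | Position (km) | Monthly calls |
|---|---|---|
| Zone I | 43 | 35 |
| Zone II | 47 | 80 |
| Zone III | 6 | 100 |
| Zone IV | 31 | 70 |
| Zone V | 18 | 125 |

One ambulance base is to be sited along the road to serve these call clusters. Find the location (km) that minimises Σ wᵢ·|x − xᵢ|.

For a sum of weighted absolute distances on a line, the optimum is the weighted median (not the mean). Total weight W = 410; half-weight = 205.
Sort by position and accumulate weight:
  km 6 (Zone III, w=100) → cum 100
  km 18 (Zone V, w=125) → cum 225  ≥ 205 → median here
  km 31 (Zone IV, w=70) → cum 295
  km 43 (Zone I, w=35) → cum 330
  km 47 (Zone II, w=80) → cum 410
Optimal location: km 18.

x = 18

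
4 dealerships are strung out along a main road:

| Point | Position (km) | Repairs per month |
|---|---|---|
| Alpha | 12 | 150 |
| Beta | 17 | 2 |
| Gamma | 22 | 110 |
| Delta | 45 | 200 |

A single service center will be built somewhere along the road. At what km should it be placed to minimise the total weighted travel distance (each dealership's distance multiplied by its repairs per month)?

x = 22

For a sum of weighted absolute distances on a line, the optimum is the weighted median (not the mean). Total weight W = 462; half-weight = 231.
Sort by position and accumulate weight:
  km 12 (Alpha, w=150) → cum 150
  km 17 (Beta, w=2) → cum 152
  km 22 (Gamma, w=110) → cum 262  ≥ 231 → median here
  km 45 (Delta, w=200) → cum 462
Optimal location: km 22.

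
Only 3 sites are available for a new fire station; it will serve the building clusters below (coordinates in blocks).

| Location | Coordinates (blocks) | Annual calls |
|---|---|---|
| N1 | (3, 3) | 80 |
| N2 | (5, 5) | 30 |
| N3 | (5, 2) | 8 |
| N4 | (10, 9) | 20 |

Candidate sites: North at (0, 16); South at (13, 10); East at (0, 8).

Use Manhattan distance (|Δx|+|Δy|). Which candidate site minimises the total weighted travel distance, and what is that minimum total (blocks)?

East, total 1188 blocks

Total weighted distance at each candidate:
  North (0, 16): total = 2252
  South (13, 10): total = 1958
  East (0, 8): total = 1188
Minimum is at East with total 1188 blocks.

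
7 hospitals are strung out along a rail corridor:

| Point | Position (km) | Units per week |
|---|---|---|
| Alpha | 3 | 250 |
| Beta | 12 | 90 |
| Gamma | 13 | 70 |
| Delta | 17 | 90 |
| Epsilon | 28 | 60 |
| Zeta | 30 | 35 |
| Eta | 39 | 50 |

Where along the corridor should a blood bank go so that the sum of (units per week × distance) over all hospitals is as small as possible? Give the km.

For a sum of weighted absolute distances on a line, the optimum is the weighted median (not the mean). Total weight W = 645; half-weight = 322.5.
Sort by position and accumulate weight:
  km 3 (Alpha, w=250) → cum 250
  km 12 (Beta, w=90) → cum 340  ≥ 322.5 → median here
  km 13 (Gamma, w=70) → cum 410
  km 17 (Delta, w=90) → cum 500
  km 28 (Epsilon, w=60) → cum 560
  km 30 (Zeta, w=35) → cum 595
  km 39 (Eta, w=50) → cum 645
Optimal location: km 12.

x = 12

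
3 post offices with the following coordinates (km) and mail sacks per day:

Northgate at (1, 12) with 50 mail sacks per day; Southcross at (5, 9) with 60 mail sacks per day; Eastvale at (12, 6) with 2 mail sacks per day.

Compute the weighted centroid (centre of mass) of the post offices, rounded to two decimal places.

(3.34, 10.29)

The minimiser of Σwᵢ‖p−pᵢ‖² is the weighted centroid p* = (Σwᵢpᵢ)/(Σwᵢ).
Σwᵢ = 112.
Σwᵢxᵢ = 50·1 + 60·5 + 2·12 = 374.
Σwᵢyᵢ = 50·12 + 60·9 + 2·6 = 1152.
x* = 374/112 = 3.34, y* = 1152/112 = 10.29.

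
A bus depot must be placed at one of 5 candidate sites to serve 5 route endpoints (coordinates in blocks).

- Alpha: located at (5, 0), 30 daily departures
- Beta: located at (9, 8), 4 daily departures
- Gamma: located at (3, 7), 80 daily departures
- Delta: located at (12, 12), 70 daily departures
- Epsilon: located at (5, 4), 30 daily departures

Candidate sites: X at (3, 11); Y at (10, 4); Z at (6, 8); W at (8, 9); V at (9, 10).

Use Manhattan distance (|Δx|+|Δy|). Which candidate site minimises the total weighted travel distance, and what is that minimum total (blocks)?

Total weighted distance at each candidate:
  X (3, 11): total = 1716
  Y (10, 4): total = 1940
  Z (6, 8): total = 1452
  W (8, 9): total = 1658
  V (9, 10): total = 1798
Minimum is at Z with total 1452 blocks.

Z, total 1452 blocks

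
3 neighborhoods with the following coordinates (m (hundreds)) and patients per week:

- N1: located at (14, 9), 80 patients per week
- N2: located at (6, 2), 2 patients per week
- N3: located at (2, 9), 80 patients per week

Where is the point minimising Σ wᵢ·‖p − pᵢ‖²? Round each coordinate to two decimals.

(7.98, 8.91)

The minimiser of Σwᵢ‖p−pᵢ‖² is the weighted centroid p* = (Σwᵢpᵢ)/(Σwᵢ).
Σwᵢ = 162.
Σwᵢxᵢ = 80·14 + 2·6 + 80·2 = 1292.
Σwᵢyᵢ = 80·9 + 2·2 + 80·9 = 1444.
x* = 1292/162 = 7.98, y* = 1444/162 = 8.91.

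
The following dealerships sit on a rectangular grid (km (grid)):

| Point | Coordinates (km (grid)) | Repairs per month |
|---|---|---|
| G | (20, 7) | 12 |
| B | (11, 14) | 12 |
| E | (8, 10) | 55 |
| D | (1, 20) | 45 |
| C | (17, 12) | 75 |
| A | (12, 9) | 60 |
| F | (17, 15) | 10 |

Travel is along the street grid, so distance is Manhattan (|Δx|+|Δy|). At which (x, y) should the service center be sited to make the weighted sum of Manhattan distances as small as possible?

(12, 12)

Manhattan distance separates: Σwᵢ(|x−xᵢ|+|y−yᵢ|) = Σwᵢ|x−xᵢ| + Σwᵢ|y−yᵢ|, so x and y are optimised independently as 1-D weighted medians.
Total weight W = 269; half = 134.5.
x-coordinate, sorted with cumulative weight:
  x=1 (D, w=45) cum 45
  x=8 (E, w=55) cum 100
  x=11 (B, w=12) cum 112
  x=12 (A, w=60) cum 172  ← median
  x=17 (C, w=75) cum 247
  x=17 (F, w=10) cum 257
  x=20 (G, w=12) cum 269
⇒ x* = 12
y-coordinate, sorted with cumulative weight:
  y=7 (G, w=12) cum 12
  y=9 (A, w=60) cum 72
  y=10 (E, w=55) cum 127
  y=12 (C, w=75) cum 202  ← median
  y=14 (B, w=12) cum 214
  y=15 (F, w=10) cum 224
  y=20 (D, w=45) cum 269
⇒ y* = 12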